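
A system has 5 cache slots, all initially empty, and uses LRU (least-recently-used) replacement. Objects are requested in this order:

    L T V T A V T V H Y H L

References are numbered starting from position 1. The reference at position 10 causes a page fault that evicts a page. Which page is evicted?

L

pos 1: L → fault, frames {L}
pos 2: T → fault, frames {L,T}
pos 3: V → fault, frames {L,T,V}
pos 4: T → hit
pos 5: A → fault, frames {L,V,T,A}
pos 6: V → hit
pos 7: T → hit
pos 8: V → hit
pos 9: H → fault, frames {L,A,T,V,H}
pos 10: Y → fault, evict L, frames {A,T,V,H,Y}
At position 10, page L is evicted.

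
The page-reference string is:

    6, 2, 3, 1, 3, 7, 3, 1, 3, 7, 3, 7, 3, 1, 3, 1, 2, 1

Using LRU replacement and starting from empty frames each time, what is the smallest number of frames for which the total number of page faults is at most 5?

f=1: 18 faults
f=2: 9 faults
f=3: 6 faults
f=4: 5 faults
f=5: 5 faults
Smallest f with faults ≤ 5 is 4.

4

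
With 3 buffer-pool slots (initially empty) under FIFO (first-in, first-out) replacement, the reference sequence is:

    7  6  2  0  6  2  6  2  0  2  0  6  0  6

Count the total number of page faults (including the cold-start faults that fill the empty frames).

4

7: miss, frames [7]
6: miss, frames [7, 6]
2: miss, frames [7, 6, 2]
0: miss, evict 7, frames [6, 2, 0]
6: hit
2: hit
6: hit
2: hit
0: hit
2: hit
0: hit
6: hit
0: hit
6: hit
Page faults: 4.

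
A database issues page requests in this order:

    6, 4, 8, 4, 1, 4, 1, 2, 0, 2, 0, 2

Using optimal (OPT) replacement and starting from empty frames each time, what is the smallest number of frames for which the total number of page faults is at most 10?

f=1: 12 faults
f=2: 6 faults
f=3: 6 faults
f=4: 6 faults
f=5: 6 faults
f=6: 6 faults
Smallest f with faults ≤ 10 is 2.

2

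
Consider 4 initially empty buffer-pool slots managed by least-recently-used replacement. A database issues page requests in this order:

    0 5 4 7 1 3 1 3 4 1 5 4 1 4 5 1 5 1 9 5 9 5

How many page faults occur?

8

0: miss, frames {0}
5: miss, frames {0,5}
4: miss, frames {0,5,4}
7: miss, frames {0,5,4,7}
1: miss, evict 0, frames {5,4,7,1}
3: miss, evict 5, frames {4,7,1,3}
1: hit
3: hit
4: hit
1: hit
5: miss, evict 7, frames {3,4,1,5}
4: hit
1: hit
4: hit
5: hit
1: hit
5: hit
1: hit
9: miss, evict 3, frames {4,5,1,9}
5: hit
9: hit
5: hit
Page faults: 8.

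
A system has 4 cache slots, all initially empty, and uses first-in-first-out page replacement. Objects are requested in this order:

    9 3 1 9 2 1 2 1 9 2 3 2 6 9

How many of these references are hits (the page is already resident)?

9 → miss, frames [9]
3 → miss, frames [9, 3]
1 → miss, frames [9, 3, 1]
9 → hit
2 → miss, frames [9, 3, 1, 2]
1 → hit
2 → hit
1 → hit
9 → hit
2 → hit
3 → hit
2 → hit
6 → miss, evict 9, frames [3, 1, 2, 6]
9 → miss, evict 3, frames [1, 2, 6, 9]
Hits: 8.

8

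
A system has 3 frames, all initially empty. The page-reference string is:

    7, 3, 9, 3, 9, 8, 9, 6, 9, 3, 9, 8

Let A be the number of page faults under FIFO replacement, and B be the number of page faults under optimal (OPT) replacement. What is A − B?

Under FIFO: F F F . . F . F . F F F → 8 faults.
Under OPT: F F F . . F . F . . . F → 6 faults.
A − B = 8 − 6 = 2.

2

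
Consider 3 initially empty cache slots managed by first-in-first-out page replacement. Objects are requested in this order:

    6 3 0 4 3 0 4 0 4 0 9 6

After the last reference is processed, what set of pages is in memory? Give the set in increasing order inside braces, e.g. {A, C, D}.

{4, 6, 9}

6 -> fault, frames {6}
3 -> fault, frames {6,3}
0 -> fault, frames {6,3,0}
4 -> fault, evict 6, frames {3,0,4}
3 -> hit
0 -> hit
4 -> hit
0 -> hit
4 -> hit
0 -> hit
9 -> fault, evict 3, frames {0,4,9}
6 -> fault, evict 0, frames {4,9,6}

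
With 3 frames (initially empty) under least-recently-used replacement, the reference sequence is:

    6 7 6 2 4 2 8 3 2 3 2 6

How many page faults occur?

7

6 -> miss, frames {6}
7 -> miss, frames {6,7}
6 -> hit
2 -> miss, frames {7,6,2}
4 -> miss, evict 7, frames {6,2,4}
2 -> hit
8 -> miss, evict 6, frames {4,2,8}
3 -> miss, evict 4, frames {2,8,3}
2 -> hit
3 -> hit
2 -> hit
6 -> miss, evict 8, frames {3,2,6}
Page faults: 7.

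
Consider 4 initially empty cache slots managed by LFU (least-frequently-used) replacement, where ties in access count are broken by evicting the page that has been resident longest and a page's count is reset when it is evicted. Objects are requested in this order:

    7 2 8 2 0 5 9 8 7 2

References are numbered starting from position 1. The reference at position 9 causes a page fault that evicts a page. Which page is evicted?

5

pos 1: 7 -> miss, frames [7]
pos 2: 2 -> miss, frames [7, 2]
pos 3: 8 -> miss, frames [7, 2, 8]
pos 4: 2 -> hit
pos 5: 0 -> miss, frames [7, 2, 8, 0]
pos 6: 5 -> miss, evict 7, frames [2, 8, 0, 5]
pos 7: 9 -> miss, evict 8, frames [2, 0, 5, 9]
pos 8: 8 -> miss, evict 0, frames [2, 5, 9, 8]
pos 9: 7 -> miss, evict 5, frames [2, 9, 8, 7]
At position 9, page 5 is evicted.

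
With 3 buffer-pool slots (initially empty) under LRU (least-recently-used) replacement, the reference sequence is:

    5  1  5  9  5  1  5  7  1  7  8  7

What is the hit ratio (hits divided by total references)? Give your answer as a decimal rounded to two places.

0.58

5 -> miss, frames (5)
1 -> miss, frames (5 1)
5 -> hit
9 -> miss, frames (1 5 9)
5 -> hit
1 -> hit
5 -> hit
7 -> miss, evict 9, frames (1 5 7)
1 -> hit
7 -> hit
8 -> miss, evict 5, frames (1 7 8)
7 -> hit
Hits: 7 of 12 references → 7/12 = 0.5833.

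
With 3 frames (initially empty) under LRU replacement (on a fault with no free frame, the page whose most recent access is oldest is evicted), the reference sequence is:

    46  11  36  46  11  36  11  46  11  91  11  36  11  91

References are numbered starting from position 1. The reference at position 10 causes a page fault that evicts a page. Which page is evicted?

36

pos 1: 46: fault, frames {46}
pos 2: 11: fault, frames {46,11}
pos 3: 36: fault, frames {46,11,36}
pos 4: 46: hit
pos 5: 11: hit
pos 6: 36: hit
pos 7: 11: hit
pos 8: 46: hit
pos 9: 11: hit
pos 10: 91: fault, evict 36, frames {46,11,91}
At position 10, page 36 is evicted.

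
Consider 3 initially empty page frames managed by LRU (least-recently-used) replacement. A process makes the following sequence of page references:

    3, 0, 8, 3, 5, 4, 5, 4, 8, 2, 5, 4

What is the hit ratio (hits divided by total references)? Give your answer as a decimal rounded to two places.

3 -> fault, frames {3}
0 -> fault, frames {3,0}
8 -> fault, frames {3,0,8}
3 -> hit
5 -> fault, evict 0, frames {8,3,5}
4 -> fault, evict 8, frames {3,5,4}
5 -> hit
4 -> hit
8 -> fault, evict 3, frames {5,4,8}
2 -> fault, evict 5, frames {4,8,2}
5 -> fault, evict 4, frames {8,2,5}
4 -> fault, evict 8, frames {2,5,4}
Hits: 3 of 12 references → 3/12 = 0.2500.

0.25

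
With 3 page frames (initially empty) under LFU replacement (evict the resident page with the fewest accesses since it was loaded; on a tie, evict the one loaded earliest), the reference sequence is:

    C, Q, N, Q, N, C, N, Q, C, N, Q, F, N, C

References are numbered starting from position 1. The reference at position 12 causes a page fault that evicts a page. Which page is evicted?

C

pos 1: C -> miss, frames {C}
pos 2: Q -> miss, frames {C,Q}
pos 3: N -> miss, frames {C,Q,N}
pos 4: Q -> hit
pos 5: N -> hit
pos 6: C -> hit
pos 7: N -> hit
pos 8: Q -> hit
pos 9: C -> hit
pos 10: N -> hit
pos 11: Q -> hit
pos 12: F -> miss, evict C, frames {Q,N,F}
At position 12, page C is evicted.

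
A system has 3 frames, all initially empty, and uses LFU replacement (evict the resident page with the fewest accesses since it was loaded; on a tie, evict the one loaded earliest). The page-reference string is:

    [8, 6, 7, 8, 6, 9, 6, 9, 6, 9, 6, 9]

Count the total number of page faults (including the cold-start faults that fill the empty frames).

4

8: fault, frames {8}
6: fault, frames {8,6}
7: fault, frames {8,6,7}
8: hit
6: hit
9: fault, evict 7, frames {8,6,9}
6: hit
9: hit
6: hit
9: hit
6: hit
9: hit
Page faults: 4.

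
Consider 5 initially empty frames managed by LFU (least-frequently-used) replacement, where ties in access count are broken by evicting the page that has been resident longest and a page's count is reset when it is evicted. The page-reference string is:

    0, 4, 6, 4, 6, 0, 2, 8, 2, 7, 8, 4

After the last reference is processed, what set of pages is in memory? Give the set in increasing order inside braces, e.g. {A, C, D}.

0 → fault, frames [0]
4 → fault, frames [0, 4]
6 → fault, frames [0, 4, 6]
4 → hit
6 → hit
0 → hit
2 → fault, frames [0, 4, 6, 2]
8 → fault, frames [0, 4, 6, 2, 8]
2 → hit
7 → fault, evict 8, frames [0, 4, 6, 2, 7]
8 → fault, evict 7, frames [0, 4, 6, 2, 8]
4 → hit

{0, 2, 4, 6, 8}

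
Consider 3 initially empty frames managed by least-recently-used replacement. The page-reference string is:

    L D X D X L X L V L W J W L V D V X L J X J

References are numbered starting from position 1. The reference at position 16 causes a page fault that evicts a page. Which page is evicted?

W

pos 1: L → miss, frames (L)
pos 2: D → miss, frames (L D)
pos 3: X → miss, frames (L D X)
pos 4: D → hit
pos 5: X → hit
pos 6: L → hit
pos 7: X → hit
pos 8: L → hit
pos 9: V → miss, evict D, frames (X L V)
pos 10: L → hit
pos 11: W → miss, evict X, frames (V L W)
pos 12: J → miss, evict V, frames (L W J)
pos 13: W → hit
pos 14: L → hit
pos 15: V → miss, evict J, frames (W L V)
pos 16: D → miss, evict W, frames (L V D)
At position 16, page W is evicted.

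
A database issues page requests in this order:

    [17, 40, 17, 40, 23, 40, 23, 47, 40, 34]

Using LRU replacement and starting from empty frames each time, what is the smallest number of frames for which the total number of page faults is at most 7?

f=1: 10 faults
f=2: 6 faults
f=3: 5 faults
f=4: 5 faults
f=5: 5 faults
Smallest f with faults ≤ 7 is 2.

2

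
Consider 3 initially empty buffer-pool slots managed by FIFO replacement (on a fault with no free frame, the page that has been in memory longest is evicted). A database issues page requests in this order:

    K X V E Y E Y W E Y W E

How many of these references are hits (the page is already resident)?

6

K: fault, frames [K]
X: fault, frames [K, X]
V: fault, frames [K, X, V]
E: fault, evict K, frames [X, V, E]
Y: fault, evict X, frames [V, E, Y]
E: hit
Y: hit
W: fault, evict V, frames [E, Y, W]
E: hit
Y: hit
W: hit
E: hit
Hits: 6.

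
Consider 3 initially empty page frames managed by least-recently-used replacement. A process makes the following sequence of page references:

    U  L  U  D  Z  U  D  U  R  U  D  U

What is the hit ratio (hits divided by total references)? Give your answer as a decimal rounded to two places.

0.58

U → miss, frames {U}
L → miss, frames {U,L}
U → hit
D → miss, frames {L,U,D}
Z → miss, evict L, frames {U,D,Z}
U → hit
D → hit
U → hit
R → miss, evict Z, frames {D,U,R}
U → hit
D → hit
U → hit
Hits: 7 of 12 references → 7/12 = 0.5833.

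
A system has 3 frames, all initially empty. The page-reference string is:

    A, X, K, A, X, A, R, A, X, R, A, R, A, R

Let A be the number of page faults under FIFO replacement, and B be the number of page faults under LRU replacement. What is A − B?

2

Under FIFO: F F F . . . F F F . . . . . → 6 faults.
Under LRU: F F F . . . F . . . . . . . → 4 faults.
A − B = 6 − 4 = 2.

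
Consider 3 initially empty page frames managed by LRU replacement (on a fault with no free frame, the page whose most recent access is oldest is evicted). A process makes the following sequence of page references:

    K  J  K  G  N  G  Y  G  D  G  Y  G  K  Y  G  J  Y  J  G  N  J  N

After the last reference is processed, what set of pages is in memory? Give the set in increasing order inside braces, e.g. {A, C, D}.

{G, J, N}

K: fault, frames [K]
J: fault, frames [K, J]
K: hit
G: fault, frames [J, K, G]
N: fault, evict J, frames [K, G, N]
G: hit
Y: fault, evict K, frames [N, G, Y]
G: hit
D: fault, evict N, frames [Y, G, D]
G: hit
Y: hit
G: hit
K: fault, evict D, frames [Y, G, K]
Y: hit
G: hit
J: fault, evict K, frames [Y, G, J]
Y: hit
J: hit
G: hit
N: fault, evict Y, frames [J, G, N]
J: hit
N: hit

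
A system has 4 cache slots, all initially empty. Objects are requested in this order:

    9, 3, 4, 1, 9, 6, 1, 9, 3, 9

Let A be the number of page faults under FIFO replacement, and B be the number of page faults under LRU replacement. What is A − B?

Under FIFO: F F F F . F . F F . → 7 faults.
Under LRU: F F F F . F . . F . → 6 faults.
A − B = 7 − 6 = 1.

1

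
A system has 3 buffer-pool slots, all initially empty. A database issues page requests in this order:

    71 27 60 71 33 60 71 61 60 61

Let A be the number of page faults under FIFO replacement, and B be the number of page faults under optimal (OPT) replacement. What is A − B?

Under FIFO: F F F . F . F F F . → 7 faults.
Under OPT: F F F . F . . F . . → 5 faults.
A − B = 7 − 5 = 2.

2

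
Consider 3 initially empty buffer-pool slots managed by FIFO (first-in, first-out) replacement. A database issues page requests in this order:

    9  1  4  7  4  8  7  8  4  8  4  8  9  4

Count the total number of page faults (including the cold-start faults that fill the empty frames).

7

9 → fault, frames [9]
1 → fault, frames [9, 1]
4 → fault, frames [9, 1, 4]
7 → fault, evict 9, frames [1, 4, 7]
4 → hit
8 → fault, evict 1, frames [4, 7, 8]
7 → hit
8 → hit
4 → hit
8 → hit
4 → hit
8 → hit
9 → fault, evict 4, frames [7, 8, 9]
4 → fault, evict 7, frames [8, 9, 4]
Page faults: 7.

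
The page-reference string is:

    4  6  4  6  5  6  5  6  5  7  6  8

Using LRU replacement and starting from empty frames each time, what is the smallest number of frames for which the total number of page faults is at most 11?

2

f=1: 12 faults
f=2: 6 faults
f=3: 5 faults
f=4: 5 faults
f=5: 5 faults
Smallest f with faults ≤ 11 is 2.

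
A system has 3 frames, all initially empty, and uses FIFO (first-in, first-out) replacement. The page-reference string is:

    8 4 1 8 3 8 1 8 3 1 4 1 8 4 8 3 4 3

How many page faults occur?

8

8: fault, frames {8}
4: fault, frames {8,4}
1: fault, frames {8,4,1}
8: hit
3: fault, evict 8, frames {4,1,3}
8: fault, evict 4, frames {1,3,8}
1: hit
8: hit
3: hit
1: hit
4: fault, evict 1, frames {3,8,4}
1: fault, evict 3, frames {8,4,1}
8: hit
4: hit
8: hit
3: fault, evict 8, frames {4,1,3}
4: hit
3: hit
Page faults: 8.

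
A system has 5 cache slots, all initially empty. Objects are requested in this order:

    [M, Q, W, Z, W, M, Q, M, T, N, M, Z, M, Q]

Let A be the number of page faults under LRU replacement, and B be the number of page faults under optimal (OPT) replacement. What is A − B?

1

Under LRU: F F F F . . . . F F . F . . → 7 faults.
Under OPT: F F F F . . . . F F . . . . → 6 faults.
A − B = 7 − 6 = 1.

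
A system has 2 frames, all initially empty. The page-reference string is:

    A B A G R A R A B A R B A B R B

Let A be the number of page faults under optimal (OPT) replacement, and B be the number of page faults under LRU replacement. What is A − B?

-2

Under OPT: F F . F F . . . F . F . F . F . → 8 faults.
Under LRU: F F . F F F . . F . F F F . F . → 10 faults.
A − B = 8 − 10 = -2.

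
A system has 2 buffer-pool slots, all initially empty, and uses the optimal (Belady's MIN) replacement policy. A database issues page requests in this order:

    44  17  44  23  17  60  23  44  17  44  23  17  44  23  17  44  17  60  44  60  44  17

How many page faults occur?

11

44 -> miss, frames {44}
17 -> miss, frames {44,17}
44 -> hit
23 -> miss, evict 44, frames {17,23}
17 -> hit
60 -> miss, evict 17, frames {23,60}
23 -> hit
44 -> miss, evict 60, frames {23,44}
17 -> miss, evict 23, frames {44,17}
44 -> hit
23 -> miss, evict 44, frames {17,23}
17 -> hit
44 -> miss, evict 17, frames {23,44}
23 -> hit
17 -> miss, evict 23, frames {44,17}
44 -> hit
17 -> hit
60 -> miss, evict 17, frames {44,60}
44 -> hit
60 -> hit
44 -> hit
17 -> miss, evict 60, frames {44,17}
Page faults: 11.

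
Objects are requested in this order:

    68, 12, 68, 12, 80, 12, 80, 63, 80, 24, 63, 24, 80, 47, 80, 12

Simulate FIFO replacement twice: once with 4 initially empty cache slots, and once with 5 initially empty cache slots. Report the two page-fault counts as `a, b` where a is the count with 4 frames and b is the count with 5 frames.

7, 6

4 frames: F F . . F . . F . F . . . F . F → 7 faults.
5 frames: F F . . F . . F . F . . . F . . → 6 faults.
6 < 7: adding a frame reduced faults, as is typical.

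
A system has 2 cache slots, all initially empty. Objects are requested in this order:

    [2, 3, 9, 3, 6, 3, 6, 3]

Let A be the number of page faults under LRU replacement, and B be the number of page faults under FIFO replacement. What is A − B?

Under LRU: F F F . F . . . → 4 faults.
Under FIFO: F F F . F F . . → 5 faults.
A − B = 4 − 5 = -1.

-1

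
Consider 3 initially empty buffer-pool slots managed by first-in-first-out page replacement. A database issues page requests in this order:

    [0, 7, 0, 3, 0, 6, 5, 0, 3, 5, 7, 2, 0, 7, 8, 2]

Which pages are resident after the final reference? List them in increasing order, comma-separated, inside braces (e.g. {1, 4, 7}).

{0, 2, 8}

0 -> miss, frames [0]
7 -> miss, frames [0, 7]
0 -> hit
3 -> miss, frames [0, 7, 3]
0 -> hit
6 -> miss, evict 0, frames [7, 3, 6]
5 -> miss, evict 7, frames [3, 6, 5]
0 -> miss, evict 3, frames [6, 5, 0]
3 -> miss, evict 6, frames [5, 0, 3]
5 -> hit
7 -> miss, evict 5, frames [0, 3, 7]
2 -> miss, evict 0, frames [3, 7, 2]
0 -> miss, evict 3, frames [7, 2, 0]
7 -> hit
8 -> miss, evict 7, frames [2, 0, 8]
2 -> hit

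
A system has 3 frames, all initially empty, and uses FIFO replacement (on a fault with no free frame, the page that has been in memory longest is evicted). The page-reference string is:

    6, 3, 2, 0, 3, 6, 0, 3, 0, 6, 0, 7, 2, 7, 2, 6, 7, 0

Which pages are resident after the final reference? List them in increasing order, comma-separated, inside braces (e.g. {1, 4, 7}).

6 -> miss, frames {6}
3 -> miss, frames {6,3}
2 -> miss, frames {6,3,2}
0 -> miss, evict 6, frames {3,2,0}
3 -> hit
6 -> miss, evict 3, frames {2,0,6}
0 -> hit
3 -> miss, evict 2, frames {0,6,3}
0 -> hit
6 -> hit
0 -> hit
7 -> miss, evict 0, frames {6,3,7}
2 -> miss, evict 6, frames {3,7,2}
7 -> hit
2 -> hit
6 -> miss, evict 3, frames {7,2,6}
7 -> hit
0 -> miss, evict 7, frames {2,6,0}

{0, 2, 6}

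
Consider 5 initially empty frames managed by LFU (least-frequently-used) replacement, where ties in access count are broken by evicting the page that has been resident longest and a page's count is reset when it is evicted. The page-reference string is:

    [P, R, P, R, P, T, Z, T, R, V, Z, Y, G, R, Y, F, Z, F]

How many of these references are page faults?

P -> fault, frames [P]
R -> fault, frames [P, R]
P -> hit
R -> hit
P -> hit
T -> fault, frames [P, R, T]
Z -> fault, frames [P, R, T, Z]
T -> hit
R -> hit
V -> fault, frames [P, R, T, Z, V]
Z -> hit
Y -> fault, evict V, frames [P, R, T, Z, Y]
G -> fault, evict Y, frames [P, R, T, Z, G]
R -> hit
Y -> fault, evict G, frames [P, R, T, Z, Y]
F -> fault, evict Y, frames [P, R, T, Z, F]
Z -> hit
F -> hit
Page faults: 9.

9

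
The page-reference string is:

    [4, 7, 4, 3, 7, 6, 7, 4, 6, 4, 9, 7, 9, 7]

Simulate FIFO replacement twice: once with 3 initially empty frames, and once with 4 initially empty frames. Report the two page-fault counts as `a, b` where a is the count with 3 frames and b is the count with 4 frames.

3 frames: F F . F . F . F . . F F . . → 7 faults.
4 frames: F F . F . F . . . . F . . . → 5 faults.
5 < 7: adding a frame reduced faults, as is typical.

7, 5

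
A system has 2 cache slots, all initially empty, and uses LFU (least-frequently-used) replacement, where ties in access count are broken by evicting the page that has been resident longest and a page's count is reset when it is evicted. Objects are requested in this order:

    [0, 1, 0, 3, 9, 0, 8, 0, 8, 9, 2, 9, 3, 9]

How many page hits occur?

0 -> miss, frames (0)
1 -> miss, frames (0 1)
0 -> hit
3 -> miss, evict 1, frames (0 3)
9 -> miss, evict 3, frames (0 9)
0 -> hit
8 -> miss, evict 9, frames (0 8)
0 -> hit
8 -> hit
9 -> miss, evict 8, frames (0 9)
2 -> miss, evict 9, frames (0 2)
9 -> miss, evict 2, frames (0 9)
3 -> miss, evict 9, frames (0 3)
9 -> miss, evict 3, frames (0 9)
Hits: 4.

4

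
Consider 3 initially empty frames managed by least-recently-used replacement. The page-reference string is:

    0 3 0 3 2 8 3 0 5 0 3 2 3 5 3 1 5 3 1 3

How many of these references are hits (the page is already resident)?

11

0 -> miss, frames [0]
3 -> miss, frames [0, 3]
0 -> hit
3 -> hit
2 -> miss, frames [0, 3, 2]
8 -> miss, evict 0, frames [3, 2, 8]
3 -> hit
0 -> miss, evict 2, frames [8, 3, 0]
5 -> miss, evict 8, frames [3, 0, 5]
0 -> hit
3 -> hit
2 -> miss, evict 5, frames [0, 3, 2]
3 -> hit
5 -> miss, evict 0, frames [2, 3, 5]
3 -> hit
1 -> miss, evict 2, frames [5, 3, 1]
5 -> hit
3 -> hit
1 -> hit
3 -> hit
Hits: 11.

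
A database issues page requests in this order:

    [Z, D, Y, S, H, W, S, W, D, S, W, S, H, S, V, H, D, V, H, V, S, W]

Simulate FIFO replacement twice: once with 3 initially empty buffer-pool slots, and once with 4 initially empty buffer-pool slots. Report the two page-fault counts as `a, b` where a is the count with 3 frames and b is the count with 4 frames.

3 frames: F F F F F F . . F F . . F . F . F . . . F F → 13 faults.
4 frames: F F F F F F . . F . . . . . F . . . . . F . → 9 faults.
9 < 13: adding a frame reduced faults, as is typical.

13, 9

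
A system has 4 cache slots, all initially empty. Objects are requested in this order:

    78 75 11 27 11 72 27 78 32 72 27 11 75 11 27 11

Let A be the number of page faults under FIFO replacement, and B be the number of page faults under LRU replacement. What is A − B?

1

Under FIFO: F F F F . F . F F . . F F . F . → 10 faults.
Under LRU: F F F F . F . F F . . F F . . . → 9 faults.
A − B = 10 − 9 = 1.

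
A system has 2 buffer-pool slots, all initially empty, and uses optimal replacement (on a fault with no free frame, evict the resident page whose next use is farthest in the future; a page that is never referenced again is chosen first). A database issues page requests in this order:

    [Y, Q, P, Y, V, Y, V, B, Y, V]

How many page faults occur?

6

Y → fault, frames {Y}
Q → fault, frames {Y,Q}
P → fault, evict Q, frames {Y,P}
Y → hit
V → fault, evict P, frames {Y,V}
Y → hit
V → hit
B → fault, evict V, frames {Y,B}
Y → hit
V → fault, evict B, frames {Y,V}
Page faults: 6.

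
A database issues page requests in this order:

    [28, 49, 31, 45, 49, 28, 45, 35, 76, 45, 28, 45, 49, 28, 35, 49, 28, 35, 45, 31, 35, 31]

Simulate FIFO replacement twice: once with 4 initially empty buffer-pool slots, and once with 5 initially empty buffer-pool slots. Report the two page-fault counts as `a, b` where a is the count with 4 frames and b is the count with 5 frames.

11, 9

4 frames: F F F F . . . F F . F . F . . . . . F F F . → 11 faults.
5 frames: F F F F . . . F F . F . F . . . . . . F . . → 9 faults.
9 < 11: adding a frame reduced faults, as is typical.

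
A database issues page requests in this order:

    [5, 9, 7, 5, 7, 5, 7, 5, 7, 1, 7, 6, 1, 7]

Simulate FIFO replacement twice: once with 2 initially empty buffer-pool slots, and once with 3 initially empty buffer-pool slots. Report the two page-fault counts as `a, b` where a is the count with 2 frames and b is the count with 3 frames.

9, 5

2 frames: F F F F . . . . . F F F F F → 9 faults.
3 frames: F F F . . . . . . F . F . . → 5 faults.
5 < 9: adding a frame reduced faults, as is typical.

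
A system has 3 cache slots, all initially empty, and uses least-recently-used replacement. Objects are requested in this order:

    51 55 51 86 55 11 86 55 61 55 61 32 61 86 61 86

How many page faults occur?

7

51 -> fault, frames {51}
55 -> fault, frames {51,55}
51 -> hit
86 -> fault, frames {55,51,86}
55 -> hit
11 -> fault, evict 51, frames {86,55,11}
86 -> hit
55 -> hit
61 -> fault, evict 11, frames {86,55,61}
55 -> hit
61 -> hit
32 -> fault, evict 86, frames {55,61,32}
61 -> hit
86 -> fault, evict 55, frames {32,61,86}
61 -> hit
86 -> hit
Page faults: 7.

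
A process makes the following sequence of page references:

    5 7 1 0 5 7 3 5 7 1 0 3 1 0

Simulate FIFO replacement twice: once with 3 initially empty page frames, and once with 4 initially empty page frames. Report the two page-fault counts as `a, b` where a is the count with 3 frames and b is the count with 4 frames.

9, 10

3 frames: F F F F F F F . . F F . . . → 9 faults.
4 frames: F F F F . . F F F F F F . . → 10 faults.
10 > 9: adding a frame increased faults — Belady's anomaly.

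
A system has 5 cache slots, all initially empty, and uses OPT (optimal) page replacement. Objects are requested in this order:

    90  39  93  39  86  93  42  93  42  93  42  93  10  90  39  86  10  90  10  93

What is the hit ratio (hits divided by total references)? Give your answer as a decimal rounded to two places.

0.70

90: miss, frames (90)
39: miss, frames (90 39)
93: miss, frames (90 39 93)
39: hit
86: miss, frames (90 39 93 86)
93: hit
42: miss, frames (90 39 93 86 42)
93: hit
42: hit
93: hit
42: hit
93: hit
10: miss, evict 42, frames (90 39 93 86 10)
90: hit
39: hit
86: hit
10: hit
90: hit
10: hit
93: hit
Hits: 14 of 20 references → 14/20 = 0.7000.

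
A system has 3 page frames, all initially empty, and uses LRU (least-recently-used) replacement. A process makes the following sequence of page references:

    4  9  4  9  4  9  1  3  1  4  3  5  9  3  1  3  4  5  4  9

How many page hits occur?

4 -> miss, frames [4]
9 -> miss, frames [4, 9]
4 -> hit
9 -> hit
4 -> hit
9 -> hit
1 -> miss, frames [4, 9, 1]
3 -> miss, evict 4, frames [9, 1, 3]
1 -> hit
4 -> miss, evict 9, frames [3, 1, 4]
3 -> hit
5 -> miss, evict 1, frames [4, 3, 5]
9 -> miss, evict 4, frames [3, 5, 9]
3 -> hit
1 -> miss, evict 5, frames [9, 3, 1]
3 -> hit
4 -> miss, evict 9, frames [1, 3, 4]
5 -> miss, evict 1, frames [3, 4, 5]
4 -> hit
9 -> miss, evict 3, frames [5, 4, 9]
Hits: 9.

9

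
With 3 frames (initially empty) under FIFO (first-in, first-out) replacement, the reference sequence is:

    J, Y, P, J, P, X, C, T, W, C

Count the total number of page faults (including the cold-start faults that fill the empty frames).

7

J → fault, frames (J)
Y → fault, frames (J Y)
P → fault, frames (J Y P)
J → hit
P → hit
X → fault, evict J, frames (Y P X)
C → fault, evict Y, frames (P X C)
T → fault, evict P, frames (X C T)
W → fault, evict X, frames (C T W)
C → hit
Page faults: 7.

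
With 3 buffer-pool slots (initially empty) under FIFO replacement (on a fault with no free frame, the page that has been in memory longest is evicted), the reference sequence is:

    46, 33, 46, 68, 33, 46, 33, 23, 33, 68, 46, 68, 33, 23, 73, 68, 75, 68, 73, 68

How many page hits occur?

46 -> miss, frames {46}
33 -> miss, frames {46,33}
46 -> hit
68 -> miss, frames {46,33,68}
33 -> hit
46 -> hit
33 -> hit
23 -> miss, evict 46, frames {33,68,23}
33 -> hit
68 -> hit
46 -> miss, evict 33, frames {68,23,46}
68 -> hit
33 -> miss, evict 68, frames {23,46,33}
23 -> hit
73 -> miss, evict 23, frames {46,33,73}
68 -> miss, evict 46, frames {33,73,68}
75 -> miss, evict 33, frames {73,68,75}
68 -> hit
73 -> hit
68 -> hit
Hits: 11.

11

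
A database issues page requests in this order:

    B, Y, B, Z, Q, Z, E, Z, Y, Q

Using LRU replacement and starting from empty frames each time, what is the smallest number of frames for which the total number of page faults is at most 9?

f=1: 10 faults
f=2: 7 faults
f=3: 7 faults
f=4: 6 faults
f=5: 5 faults
Smallest f with faults ≤ 9 is 2.

2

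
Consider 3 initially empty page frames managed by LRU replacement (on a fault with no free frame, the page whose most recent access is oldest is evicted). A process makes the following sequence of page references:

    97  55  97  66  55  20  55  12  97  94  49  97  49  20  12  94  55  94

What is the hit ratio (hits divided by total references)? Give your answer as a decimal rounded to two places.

0.33

97: fault, frames (97)
55: fault, frames (97 55)
97: hit
66: fault, frames (55 97 66)
55: hit
20: fault, evict 97, frames (66 55 20)
55: hit
12: fault, evict 66, frames (20 55 12)
97: fault, evict 20, frames (55 12 97)
94: fault, evict 55, frames (12 97 94)
49: fault, evict 12, frames (97 94 49)
97: hit
49: hit
20: fault, evict 94, frames (97 49 20)
12: fault, evict 97, frames (49 20 12)
94: fault, evict 49, frames (20 12 94)
55: fault, evict 20, frames (12 94 55)
94: hit
Hits: 6 of 18 references → 6/18 = 0.3333.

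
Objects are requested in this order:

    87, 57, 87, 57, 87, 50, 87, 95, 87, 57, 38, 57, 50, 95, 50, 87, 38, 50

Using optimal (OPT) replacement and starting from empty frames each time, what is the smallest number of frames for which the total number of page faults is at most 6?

f=1: 18 faults
f=2: 10 faults
f=3: 7 faults
f=4: 6 faults
f=5: 5 faults
Smallest f with faults ≤ 6 is 4.

4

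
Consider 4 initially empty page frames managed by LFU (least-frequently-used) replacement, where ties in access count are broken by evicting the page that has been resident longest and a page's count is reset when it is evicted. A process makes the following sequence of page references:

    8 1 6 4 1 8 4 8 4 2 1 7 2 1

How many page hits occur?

7

8 -> miss, frames [8]
1 -> miss, frames [8, 1]
6 -> miss, frames [8, 1, 6]
4 -> miss, frames [8, 1, 6, 4]
1 -> hit
8 -> hit
4 -> hit
8 -> hit
4 -> hit
2 -> miss, evict 6, frames [8, 1, 4, 2]
1 -> hit
7 -> miss, evict 2, frames [8, 1, 4, 7]
2 -> miss, evict 7, frames [8, 1, 4, 2]
1 -> hit
Hits: 7.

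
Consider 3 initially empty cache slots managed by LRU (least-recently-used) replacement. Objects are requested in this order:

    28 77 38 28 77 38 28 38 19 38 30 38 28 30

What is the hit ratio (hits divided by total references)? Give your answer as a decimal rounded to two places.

28 -> fault, frames [28]
77 -> fault, frames [28, 77]
38 -> fault, frames [28, 77, 38]
28 -> hit
77 -> hit
38 -> hit
28 -> hit
38 -> hit
19 -> fault, evict 77, frames [28, 38, 19]
38 -> hit
30 -> fault, evict 28, frames [19, 38, 30]
38 -> hit
28 -> fault, evict 19, frames [30, 38, 28]
30 -> hit
Hits: 8 of 14 references → 8/14 = 0.5714.

0.57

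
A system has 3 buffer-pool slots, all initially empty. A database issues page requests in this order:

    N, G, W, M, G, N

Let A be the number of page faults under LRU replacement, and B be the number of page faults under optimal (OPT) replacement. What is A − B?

Under LRU: F F F F . F → 5 faults.
Under OPT: F F F F . . → 4 faults.
A − B = 5 − 4 = 1.

1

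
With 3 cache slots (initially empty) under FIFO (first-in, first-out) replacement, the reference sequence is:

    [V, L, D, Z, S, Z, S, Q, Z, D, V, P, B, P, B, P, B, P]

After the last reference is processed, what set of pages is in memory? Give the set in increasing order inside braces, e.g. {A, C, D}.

V → fault, frames [V]
L → fault, frames [V, L]
D → fault, frames [V, L, D]
Z → fault, evict V, frames [L, D, Z]
S → fault, evict L, frames [D, Z, S]
Z → hit
S → hit
Q → fault, evict D, frames [Z, S, Q]
Z → hit
D → fault, evict Z, frames [S, Q, D]
V → fault, evict S, frames [Q, D, V]
P → fault, evict Q, frames [D, V, P]
B → fault, evict D, frames [V, P, B]
P → hit
B → hit
P → hit
B → hit
P → hit

{B, P, V}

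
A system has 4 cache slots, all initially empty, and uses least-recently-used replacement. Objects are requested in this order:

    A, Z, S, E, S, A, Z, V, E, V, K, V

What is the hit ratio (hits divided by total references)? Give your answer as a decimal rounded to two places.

0.42

A: miss, frames [A]
Z: miss, frames [A, Z]
S: miss, frames [A, Z, S]
E: miss, frames [A, Z, S, E]
S: hit
A: hit
Z: hit
V: miss, evict E, frames [S, A, Z, V]
E: miss, evict S, frames [A, Z, V, E]
V: hit
K: miss, evict A, frames [Z, E, V, K]
V: hit
Hits: 5 of 12 references → 5/12 = 0.4167.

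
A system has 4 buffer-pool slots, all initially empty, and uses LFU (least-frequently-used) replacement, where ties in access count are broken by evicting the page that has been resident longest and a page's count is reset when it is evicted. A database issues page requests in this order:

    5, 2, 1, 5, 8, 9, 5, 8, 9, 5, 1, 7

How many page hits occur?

5 → fault, frames {5}
2 → fault, frames {5,2}
1 → fault, frames {5,2,1}
5 → hit
8 → fault, frames {5,2,1,8}
9 → fault, evict 2, frames {5,1,8,9}
5 → hit
8 → hit
9 → hit
5 → hit
1 → hit
7 → fault, evict 1, frames {5,8,9,7}
Hits: 6.

6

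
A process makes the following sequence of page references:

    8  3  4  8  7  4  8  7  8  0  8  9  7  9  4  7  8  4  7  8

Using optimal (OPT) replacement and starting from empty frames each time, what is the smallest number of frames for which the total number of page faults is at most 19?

f=1: 20 faults
f=2: 11 faults
f=3: 7 faults
f=4: 6 faults
f=5: 6 faults
f=6: 6 faults
Smallest f with faults ≤ 19 is 2.

2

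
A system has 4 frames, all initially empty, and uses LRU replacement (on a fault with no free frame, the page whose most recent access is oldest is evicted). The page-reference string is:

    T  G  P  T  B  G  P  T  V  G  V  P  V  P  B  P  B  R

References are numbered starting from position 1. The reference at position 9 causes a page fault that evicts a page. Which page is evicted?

B

pos 1: T → miss, frames [T]
pos 2: G → miss, frames [T, G]
pos 3: P → miss, frames [T, G, P]
pos 4: T → hit
pos 5: B → miss, frames [G, P, T, B]
pos 6: G → hit
pos 7: P → hit
pos 8: T → hit
pos 9: V → miss, evict B, frames [G, P, T, V]
At position 9, page B is evicted.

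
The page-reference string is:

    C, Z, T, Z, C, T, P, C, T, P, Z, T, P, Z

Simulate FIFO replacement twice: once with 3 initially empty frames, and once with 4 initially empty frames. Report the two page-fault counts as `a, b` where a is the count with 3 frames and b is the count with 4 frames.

8, 4

3 frames: F F F . . . F F . . F F F . → 8 faults.
4 frames: F F F . . . F . . . . . . . → 4 faults.
4 < 8: adding a frame reduced faults, as is typical.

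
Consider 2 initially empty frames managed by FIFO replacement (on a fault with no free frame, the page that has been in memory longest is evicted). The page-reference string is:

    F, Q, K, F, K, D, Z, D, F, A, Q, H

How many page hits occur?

2

F: miss, frames {F}
Q: miss, frames {F,Q}
K: miss, evict F, frames {Q,K}
F: miss, evict Q, frames {K,F}
K: hit
D: miss, evict K, frames {F,D}
Z: miss, evict F, frames {D,Z}
D: hit
F: miss, evict D, frames {Z,F}
A: miss, evict Z, frames {F,A}
Q: miss, evict F, frames {A,Q}
H: miss, evict A, frames {Q,H}
Hits: 2.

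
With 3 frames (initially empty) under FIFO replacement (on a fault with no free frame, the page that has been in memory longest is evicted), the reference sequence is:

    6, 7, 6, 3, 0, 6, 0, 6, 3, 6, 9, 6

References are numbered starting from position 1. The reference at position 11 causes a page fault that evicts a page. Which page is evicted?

3

pos 1: 6 → fault, frames [6]
pos 2: 7 → fault, frames [6, 7]
pos 3: 6 → hit
pos 4: 3 → fault, frames [6, 7, 3]
pos 5: 0 → fault, evict 6, frames [7, 3, 0]
pos 6: 6 → fault, evict 7, frames [3, 0, 6]
pos 7: 0 → hit
pos 8: 6 → hit
pos 9: 3 → hit
pos 10: 6 → hit
pos 11: 9 → fault, evict 3, frames [0, 6, 9]
At position 11, page 3 is evicted.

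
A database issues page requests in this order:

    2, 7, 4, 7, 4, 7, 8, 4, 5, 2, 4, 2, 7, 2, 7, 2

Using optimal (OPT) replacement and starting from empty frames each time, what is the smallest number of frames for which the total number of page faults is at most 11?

f=1: 16 faults
f=2: 7 faults
f=3: 6 faults
f=4: 5 faults
f=5: 5 faults
Smallest f with faults ≤ 11 is 2.

2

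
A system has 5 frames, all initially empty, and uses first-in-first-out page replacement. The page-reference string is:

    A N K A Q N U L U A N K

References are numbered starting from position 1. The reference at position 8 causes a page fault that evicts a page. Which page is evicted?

pos 1: A -> fault, frames {A}
pos 2: N -> fault, frames {A,N}
pos 3: K -> fault, frames {A,N,K}
pos 4: A -> hit
pos 5: Q -> fault, frames {A,N,K,Q}
pos 6: N -> hit
pos 7: U -> fault, frames {A,N,K,Q,U}
pos 8: L -> fault, evict A, frames {N,K,Q,U,L}
At position 8, page A is evicted.

A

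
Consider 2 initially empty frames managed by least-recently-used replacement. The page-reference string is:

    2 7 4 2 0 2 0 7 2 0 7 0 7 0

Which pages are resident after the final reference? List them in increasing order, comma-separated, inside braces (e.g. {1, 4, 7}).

{0, 7}

2: miss, frames (2)
7: miss, frames (2 7)
4: miss, evict 2, frames (7 4)
2: miss, evict 7, frames (4 2)
0: miss, evict 4, frames (2 0)
2: hit
0: hit
7: miss, evict 2, frames (0 7)
2: miss, evict 0, frames (7 2)
0: miss, evict 7, frames (2 0)
7: miss, evict 2, frames (0 7)
0: hit
7: hit
0: hit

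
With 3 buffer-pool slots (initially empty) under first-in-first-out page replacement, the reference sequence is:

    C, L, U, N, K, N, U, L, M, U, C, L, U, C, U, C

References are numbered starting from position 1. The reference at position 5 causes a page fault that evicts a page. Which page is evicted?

L

pos 1: C: fault, frames [C]
pos 2: L: fault, frames [C, L]
pos 3: U: fault, frames [C, L, U]
pos 4: N: fault, evict C, frames [L, U, N]
pos 5: K: fault, evict L, frames [U, N, K]
At position 5, page L is evicted.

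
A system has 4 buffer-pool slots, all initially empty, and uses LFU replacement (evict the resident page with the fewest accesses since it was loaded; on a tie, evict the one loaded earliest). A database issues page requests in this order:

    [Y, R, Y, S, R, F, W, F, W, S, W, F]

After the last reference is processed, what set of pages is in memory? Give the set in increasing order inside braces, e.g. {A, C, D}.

Y: miss, frames {Y}
R: miss, frames {Y,R}
Y: hit
S: miss, frames {Y,R,S}
R: hit
F: miss, frames {Y,R,S,F}
W: miss, evict S, frames {Y,R,F,W}
F: hit
W: hit
S: miss, evict Y, frames {R,F,W,S}
W: hit
F: hit

{F, R, S, W}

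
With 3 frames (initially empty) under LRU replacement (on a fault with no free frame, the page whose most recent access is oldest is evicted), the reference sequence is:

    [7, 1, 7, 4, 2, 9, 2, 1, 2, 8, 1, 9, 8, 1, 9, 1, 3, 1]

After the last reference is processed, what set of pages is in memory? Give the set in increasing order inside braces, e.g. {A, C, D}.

7 → miss, frames {7}
1 → miss, frames {7,1}
7 → hit
4 → miss, frames {1,7,4}
2 → miss, evict 1, frames {7,4,2}
9 → miss, evict 7, frames {4,2,9}
2 → hit
1 → miss, evict 4, frames {9,2,1}
2 → hit
8 → miss, evict 9, frames {1,2,8}
1 → hit
9 → miss, evict 2, frames {8,1,9}
8 → hit
1 → hit
9 → hit
1 → hit
3 → miss, evict 8, frames {9,1,3}
1 → hit

{1, 3, 9}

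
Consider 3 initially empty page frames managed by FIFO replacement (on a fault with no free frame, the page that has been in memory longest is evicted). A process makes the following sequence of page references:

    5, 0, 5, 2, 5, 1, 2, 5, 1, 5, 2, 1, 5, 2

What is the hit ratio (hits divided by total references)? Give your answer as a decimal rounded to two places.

5 -> fault, frames {5}
0 -> fault, frames {5,0}
5 -> hit
2 -> fault, frames {5,0,2}
5 -> hit
1 -> fault, evict 5, frames {0,2,1}
2 -> hit
5 -> fault, evict 0, frames {2,1,5}
1 -> hit
5 -> hit
2 -> hit
1 -> hit
5 -> hit
2 -> hit
Hits: 9 of 14 references → 9/14 = 0.6429.

0.64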